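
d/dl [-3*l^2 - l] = -6*l - 1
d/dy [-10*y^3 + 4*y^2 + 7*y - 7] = -30*y^2 + 8*y + 7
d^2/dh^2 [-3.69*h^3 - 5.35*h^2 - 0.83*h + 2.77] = -22.14*h - 10.7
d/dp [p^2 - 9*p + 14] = 2*p - 9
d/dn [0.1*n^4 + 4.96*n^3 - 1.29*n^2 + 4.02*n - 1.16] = 0.4*n^3 + 14.88*n^2 - 2.58*n + 4.02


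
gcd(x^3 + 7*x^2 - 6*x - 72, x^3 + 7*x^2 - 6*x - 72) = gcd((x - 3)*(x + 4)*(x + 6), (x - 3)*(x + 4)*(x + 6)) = x^3 + 7*x^2 - 6*x - 72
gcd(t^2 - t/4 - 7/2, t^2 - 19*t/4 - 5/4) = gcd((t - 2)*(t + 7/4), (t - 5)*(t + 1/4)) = 1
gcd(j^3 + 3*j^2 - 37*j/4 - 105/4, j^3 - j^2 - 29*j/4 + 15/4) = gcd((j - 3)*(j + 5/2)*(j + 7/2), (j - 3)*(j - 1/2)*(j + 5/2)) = j^2 - j/2 - 15/2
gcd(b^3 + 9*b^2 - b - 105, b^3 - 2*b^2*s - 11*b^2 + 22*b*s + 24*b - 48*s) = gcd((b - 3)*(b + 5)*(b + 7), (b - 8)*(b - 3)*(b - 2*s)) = b - 3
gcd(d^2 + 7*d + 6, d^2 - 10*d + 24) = 1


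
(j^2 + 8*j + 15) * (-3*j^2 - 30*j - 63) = -3*j^4 - 54*j^3 - 348*j^2 - 954*j - 945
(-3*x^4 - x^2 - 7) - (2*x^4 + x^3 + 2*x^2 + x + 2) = -5*x^4 - x^3 - 3*x^2 - x - 9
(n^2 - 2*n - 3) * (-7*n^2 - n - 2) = -7*n^4 + 13*n^3 + 21*n^2 + 7*n + 6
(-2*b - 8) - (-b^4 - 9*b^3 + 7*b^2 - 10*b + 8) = b^4 + 9*b^3 - 7*b^2 + 8*b - 16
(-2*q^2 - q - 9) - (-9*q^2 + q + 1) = 7*q^2 - 2*q - 10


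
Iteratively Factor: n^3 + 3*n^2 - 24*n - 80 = (n + 4)*(n^2 - n - 20) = (n - 5)*(n + 4)*(n + 4)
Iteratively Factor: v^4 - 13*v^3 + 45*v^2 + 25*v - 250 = (v - 5)*(v^3 - 8*v^2 + 5*v + 50) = (v - 5)*(v + 2)*(v^2 - 10*v + 25) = (v - 5)^2*(v + 2)*(v - 5)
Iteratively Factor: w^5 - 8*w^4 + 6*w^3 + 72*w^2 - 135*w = (w + 3)*(w^4 - 11*w^3 + 39*w^2 - 45*w) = (w - 3)*(w + 3)*(w^3 - 8*w^2 + 15*w) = w*(w - 3)*(w + 3)*(w^2 - 8*w + 15) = w*(w - 5)*(w - 3)*(w + 3)*(w - 3)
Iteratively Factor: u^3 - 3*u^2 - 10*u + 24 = (u + 3)*(u^2 - 6*u + 8) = (u - 4)*(u + 3)*(u - 2)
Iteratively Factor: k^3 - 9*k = (k - 3)*(k^2 + 3*k) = (k - 3)*(k + 3)*(k)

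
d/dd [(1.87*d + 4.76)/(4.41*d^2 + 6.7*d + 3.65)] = (8.2467*d^2 + 12.529*d - (1.87*d + 4.76)*(8.82*d + 6.7) + 6.8255)/(4.41*d^2 + 6.7*d + 3.65)^2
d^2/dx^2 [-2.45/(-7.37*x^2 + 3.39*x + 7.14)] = (266.15281*x^2 - 122.42307*x - 2.45*(14.74*x - 3.39)*(29.48*x - 6.78) - 257.84682)/(-7.37*x^2 + 3.39*x + 7.14)^3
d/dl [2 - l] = -1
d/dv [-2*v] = -2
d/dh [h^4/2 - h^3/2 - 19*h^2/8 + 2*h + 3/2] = 2*h^3 - 3*h^2/2 - 19*h/4 + 2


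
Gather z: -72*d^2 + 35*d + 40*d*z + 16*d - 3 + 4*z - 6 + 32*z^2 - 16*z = -72*d^2 + 51*d + 32*z^2 + z*(40*d - 12) - 9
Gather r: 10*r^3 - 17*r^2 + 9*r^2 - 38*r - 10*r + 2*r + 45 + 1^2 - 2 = 10*r^3 - 8*r^2 - 46*r + 44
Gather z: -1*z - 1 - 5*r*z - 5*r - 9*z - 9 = -5*r + z*(-5*r - 10) - 10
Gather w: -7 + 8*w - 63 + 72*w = 80*w - 70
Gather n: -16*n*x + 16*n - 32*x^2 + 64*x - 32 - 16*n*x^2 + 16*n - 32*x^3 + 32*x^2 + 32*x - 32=n*(-16*x^2 - 16*x + 32) - 32*x^3 + 96*x - 64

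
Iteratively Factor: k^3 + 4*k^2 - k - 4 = (k + 1)*(k^2 + 3*k - 4) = (k + 1)*(k + 4)*(k - 1)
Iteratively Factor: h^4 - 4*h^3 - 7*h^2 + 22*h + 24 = (h - 4)*(h^3 - 7*h - 6) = (h - 4)*(h + 2)*(h^2 - 2*h - 3) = (h - 4)*(h + 1)*(h + 2)*(h - 3)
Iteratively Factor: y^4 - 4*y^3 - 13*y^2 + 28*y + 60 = (y + 2)*(y^3 - 6*y^2 - y + 30) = (y - 3)*(y + 2)*(y^2 - 3*y - 10) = (y - 5)*(y - 3)*(y + 2)*(y + 2)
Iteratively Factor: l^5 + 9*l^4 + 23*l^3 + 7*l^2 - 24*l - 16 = (l - 1)*(l^4 + 10*l^3 + 33*l^2 + 40*l + 16) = (l - 1)*(l + 1)*(l^3 + 9*l^2 + 24*l + 16) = (l - 1)*(l + 1)*(l + 4)*(l^2 + 5*l + 4) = (l - 1)*(l + 1)*(l + 4)^2*(l + 1)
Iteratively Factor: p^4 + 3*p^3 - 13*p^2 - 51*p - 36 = (p + 3)*(p^3 - 13*p - 12) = (p + 1)*(p + 3)*(p^2 - p - 12) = (p - 4)*(p + 1)*(p + 3)*(p + 3)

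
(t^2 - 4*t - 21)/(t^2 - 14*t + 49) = (t + 3)/(t - 7)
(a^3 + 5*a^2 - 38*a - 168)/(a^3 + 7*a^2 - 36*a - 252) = (a + 4)/(a + 6)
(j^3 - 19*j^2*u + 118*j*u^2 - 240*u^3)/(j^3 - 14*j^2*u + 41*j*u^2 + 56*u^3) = (-j^2 + 11*j*u - 30*u^2)/(-j^2 + 6*j*u + 7*u^2)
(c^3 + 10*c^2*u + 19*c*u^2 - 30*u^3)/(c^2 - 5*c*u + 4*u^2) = (-c^2 - 11*c*u - 30*u^2)/(-c + 4*u)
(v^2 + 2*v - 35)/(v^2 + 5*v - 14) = (v - 5)/(v - 2)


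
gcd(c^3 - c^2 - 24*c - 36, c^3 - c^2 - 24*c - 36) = c^3 - c^2 - 24*c - 36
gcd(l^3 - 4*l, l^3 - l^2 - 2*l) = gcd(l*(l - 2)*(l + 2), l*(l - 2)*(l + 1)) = l^2 - 2*l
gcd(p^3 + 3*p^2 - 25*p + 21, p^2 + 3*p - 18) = p - 3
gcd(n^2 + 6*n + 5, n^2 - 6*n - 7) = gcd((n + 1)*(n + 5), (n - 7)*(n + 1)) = n + 1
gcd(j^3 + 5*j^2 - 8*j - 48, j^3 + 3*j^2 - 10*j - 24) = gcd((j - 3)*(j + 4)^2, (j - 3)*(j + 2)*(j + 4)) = j^2 + j - 12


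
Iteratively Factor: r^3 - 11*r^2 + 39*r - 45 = (r - 3)*(r^2 - 8*r + 15) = (r - 3)^2*(r - 5)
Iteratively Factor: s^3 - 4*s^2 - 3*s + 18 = (s - 3)*(s^2 - s - 6) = (s - 3)*(s + 2)*(s - 3)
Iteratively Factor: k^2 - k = (k - 1)*(k)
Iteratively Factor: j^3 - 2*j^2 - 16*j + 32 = (j + 4)*(j^2 - 6*j + 8) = (j - 4)*(j + 4)*(j - 2)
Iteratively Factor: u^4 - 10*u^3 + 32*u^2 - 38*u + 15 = (u - 1)*(u^3 - 9*u^2 + 23*u - 15) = (u - 1)^2*(u^2 - 8*u + 15) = (u - 5)*(u - 1)^2*(u - 3)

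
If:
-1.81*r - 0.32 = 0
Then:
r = -0.18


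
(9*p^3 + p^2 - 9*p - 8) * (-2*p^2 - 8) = -18*p^5 - 2*p^4 - 54*p^3 + 8*p^2 + 72*p + 64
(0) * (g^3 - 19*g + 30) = 0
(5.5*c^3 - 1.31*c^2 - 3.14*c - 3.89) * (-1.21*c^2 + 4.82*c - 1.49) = -6.655*c^5 + 28.0951*c^4 - 10.7098*c^3 - 8.476*c^2 - 14.0712*c + 5.7961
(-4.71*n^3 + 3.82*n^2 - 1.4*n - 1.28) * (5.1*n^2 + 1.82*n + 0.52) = -24.021*n^5 + 10.9098*n^4 - 2.6368*n^3 - 7.0896*n^2 - 3.0576*n - 0.6656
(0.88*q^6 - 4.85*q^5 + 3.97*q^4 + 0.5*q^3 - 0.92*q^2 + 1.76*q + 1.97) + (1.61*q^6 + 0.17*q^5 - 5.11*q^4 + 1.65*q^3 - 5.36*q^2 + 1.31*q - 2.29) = 2.49*q^6 - 4.68*q^5 - 1.14*q^4 + 2.15*q^3 - 6.28*q^2 + 3.07*q - 0.32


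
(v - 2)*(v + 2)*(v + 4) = v^3 + 4*v^2 - 4*v - 16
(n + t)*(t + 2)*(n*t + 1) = n^2*t^2 + 2*n^2*t + n*t^3 + 2*n*t^2 + n*t + 2*n + t^2 + 2*t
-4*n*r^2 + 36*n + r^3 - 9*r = (-4*n + r)*(r - 3)*(r + 3)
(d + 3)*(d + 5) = d^2 + 8*d + 15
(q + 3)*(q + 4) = q^2 + 7*q + 12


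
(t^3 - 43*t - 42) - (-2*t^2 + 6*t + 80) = t^3 + 2*t^2 - 49*t - 122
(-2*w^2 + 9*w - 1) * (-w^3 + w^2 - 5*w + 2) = 2*w^5 - 11*w^4 + 20*w^3 - 50*w^2 + 23*w - 2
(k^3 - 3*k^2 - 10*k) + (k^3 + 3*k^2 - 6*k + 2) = 2*k^3 - 16*k + 2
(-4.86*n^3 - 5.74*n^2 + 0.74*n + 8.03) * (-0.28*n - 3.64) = 1.3608*n^4 + 19.2976*n^3 + 20.6864*n^2 - 4.942*n - 29.2292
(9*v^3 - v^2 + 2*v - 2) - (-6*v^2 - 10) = 9*v^3 + 5*v^2 + 2*v + 8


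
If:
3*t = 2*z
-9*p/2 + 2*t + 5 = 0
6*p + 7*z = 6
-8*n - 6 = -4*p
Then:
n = -65/316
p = 86/79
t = -4/79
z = -6/79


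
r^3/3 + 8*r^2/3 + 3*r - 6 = (r/3 + 1)*(r - 1)*(r + 6)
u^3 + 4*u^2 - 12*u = u*(u - 2)*(u + 6)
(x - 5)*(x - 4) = x^2 - 9*x + 20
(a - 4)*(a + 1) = a^2 - 3*a - 4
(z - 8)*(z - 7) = z^2 - 15*z + 56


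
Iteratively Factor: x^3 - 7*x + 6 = (x - 2)*(x^2 + 2*x - 3) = (x - 2)*(x - 1)*(x + 3)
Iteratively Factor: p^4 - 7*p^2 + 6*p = (p - 1)*(p^3 + p^2 - 6*p) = (p - 1)*(p + 3)*(p^2 - 2*p) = p*(p - 1)*(p + 3)*(p - 2)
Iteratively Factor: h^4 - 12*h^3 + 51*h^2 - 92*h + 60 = (h - 2)*(h^3 - 10*h^2 + 31*h - 30) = (h - 3)*(h - 2)*(h^2 - 7*h + 10) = (h - 3)*(h - 2)^2*(h - 5)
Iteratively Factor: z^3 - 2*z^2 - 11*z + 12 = (z + 3)*(z^2 - 5*z + 4) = (z - 4)*(z + 3)*(z - 1)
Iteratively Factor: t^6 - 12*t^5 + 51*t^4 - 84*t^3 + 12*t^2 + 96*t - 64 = (t - 1)*(t^5 - 11*t^4 + 40*t^3 - 44*t^2 - 32*t + 64) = (t - 4)*(t - 1)*(t^4 - 7*t^3 + 12*t^2 + 4*t - 16) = (t - 4)*(t - 2)*(t - 1)*(t^3 - 5*t^2 + 2*t + 8) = (t - 4)*(t - 2)*(t - 1)*(t + 1)*(t^2 - 6*t + 8) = (t - 4)*(t - 2)^2*(t - 1)*(t + 1)*(t - 4)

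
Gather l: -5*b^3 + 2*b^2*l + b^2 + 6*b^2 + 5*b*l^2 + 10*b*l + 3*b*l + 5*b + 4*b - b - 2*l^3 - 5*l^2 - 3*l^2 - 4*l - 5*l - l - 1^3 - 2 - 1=-5*b^3 + 7*b^2 + 8*b - 2*l^3 + l^2*(5*b - 8) + l*(2*b^2 + 13*b - 10) - 4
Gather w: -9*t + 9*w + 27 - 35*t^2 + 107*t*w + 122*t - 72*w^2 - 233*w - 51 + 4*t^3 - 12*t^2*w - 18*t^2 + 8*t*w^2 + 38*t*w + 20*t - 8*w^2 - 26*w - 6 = 4*t^3 - 53*t^2 + 133*t + w^2*(8*t - 80) + w*(-12*t^2 + 145*t - 250) - 30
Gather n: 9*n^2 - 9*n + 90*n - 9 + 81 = 9*n^2 + 81*n + 72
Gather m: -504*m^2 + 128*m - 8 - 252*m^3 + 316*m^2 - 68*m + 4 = -252*m^3 - 188*m^2 + 60*m - 4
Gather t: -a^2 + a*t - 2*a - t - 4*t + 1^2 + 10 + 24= -a^2 - 2*a + t*(a - 5) + 35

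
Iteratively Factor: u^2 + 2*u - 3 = (u + 3)*(u - 1)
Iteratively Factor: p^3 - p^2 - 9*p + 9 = (p - 3)*(p^2 + 2*p - 3) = (p - 3)*(p - 1)*(p + 3)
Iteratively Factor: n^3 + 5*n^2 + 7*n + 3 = (n + 1)*(n^2 + 4*n + 3) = (n + 1)^2*(n + 3)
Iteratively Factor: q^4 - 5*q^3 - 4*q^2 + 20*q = (q + 2)*(q^3 - 7*q^2 + 10*q) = (q - 2)*(q + 2)*(q^2 - 5*q) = (q - 5)*(q - 2)*(q + 2)*(q)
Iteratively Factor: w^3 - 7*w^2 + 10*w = (w)*(w^2 - 7*w + 10) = w*(w - 2)*(w - 5)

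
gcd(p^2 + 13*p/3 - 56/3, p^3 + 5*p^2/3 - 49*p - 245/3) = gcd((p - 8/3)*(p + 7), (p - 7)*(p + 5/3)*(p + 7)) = p + 7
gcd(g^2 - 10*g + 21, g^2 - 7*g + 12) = g - 3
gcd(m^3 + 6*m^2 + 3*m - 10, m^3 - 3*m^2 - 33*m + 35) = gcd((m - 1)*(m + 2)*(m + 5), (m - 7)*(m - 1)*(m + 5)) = m^2 + 4*m - 5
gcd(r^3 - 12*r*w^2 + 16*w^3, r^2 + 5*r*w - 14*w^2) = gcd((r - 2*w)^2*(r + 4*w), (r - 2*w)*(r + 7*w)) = r - 2*w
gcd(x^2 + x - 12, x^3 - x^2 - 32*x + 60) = 1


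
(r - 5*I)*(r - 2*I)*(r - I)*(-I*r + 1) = -I*r^4 - 7*r^3 + 9*I*r^2 - 7*r + 10*I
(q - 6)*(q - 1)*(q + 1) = q^3 - 6*q^2 - q + 6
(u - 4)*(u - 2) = u^2 - 6*u + 8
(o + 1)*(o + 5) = o^2 + 6*o + 5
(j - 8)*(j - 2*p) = j^2 - 2*j*p - 8*j + 16*p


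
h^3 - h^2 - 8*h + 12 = (h - 2)^2*(h + 3)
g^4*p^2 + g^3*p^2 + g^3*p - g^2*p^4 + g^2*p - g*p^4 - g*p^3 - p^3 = (g - p)*(g + p)*(g*p + 1)*(g*p + p)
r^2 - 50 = (r - 5*sqrt(2))*(r + 5*sqrt(2))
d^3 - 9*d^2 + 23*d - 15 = (d - 5)*(d - 3)*(d - 1)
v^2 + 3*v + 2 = (v + 1)*(v + 2)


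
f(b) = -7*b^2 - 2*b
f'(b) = -14*b - 2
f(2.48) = -48.01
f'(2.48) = -36.72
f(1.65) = -22.36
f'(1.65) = -25.10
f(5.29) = -206.47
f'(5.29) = -76.06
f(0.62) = -3.93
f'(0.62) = -10.68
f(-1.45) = -11.82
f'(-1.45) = 18.30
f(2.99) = -68.56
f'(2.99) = -43.86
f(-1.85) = -20.26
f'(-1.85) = 23.90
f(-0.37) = -0.22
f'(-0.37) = 3.18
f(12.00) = -1032.00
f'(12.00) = -170.00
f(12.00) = -1032.00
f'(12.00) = -170.00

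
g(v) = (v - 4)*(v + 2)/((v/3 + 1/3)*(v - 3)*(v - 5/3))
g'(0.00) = -0.88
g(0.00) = -4.80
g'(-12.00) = -0.01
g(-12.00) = -0.21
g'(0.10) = -1.44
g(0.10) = -4.92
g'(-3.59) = 0.01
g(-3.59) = -0.40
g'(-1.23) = 25.88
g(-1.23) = 4.29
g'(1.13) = -23.95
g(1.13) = -12.61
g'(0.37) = -3.14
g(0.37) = -5.52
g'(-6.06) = -0.03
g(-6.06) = -0.35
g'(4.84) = 0.16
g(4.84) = 0.51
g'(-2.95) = 0.11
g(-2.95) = -0.37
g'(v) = (v - 4)/((v/3 + 1/3)*(v - 3)*(v - 5/3)) - (v - 4)*(v + 2)/((v/3 + 1/3)*(v - 3)*(v - 5/3)^2) - (v - 4)*(v + 2)/((v/3 + 1/3)*(v - 3)^2*(v - 5/3)) + (v + 2)/((v/3 + 1/3)*(v - 3)*(v - 5/3)) - (v - 4)*(v + 2)/(3*(v/3 + 1/3)^2*(v - 3)*(v - 5/3))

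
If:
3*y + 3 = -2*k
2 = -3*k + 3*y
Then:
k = -1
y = -1/3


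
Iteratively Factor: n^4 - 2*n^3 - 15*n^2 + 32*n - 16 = (n + 4)*(n^3 - 6*n^2 + 9*n - 4) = (n - 1)*(n + 4)*(n^2 - 5*n + 4) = (n - 4)*(n - 1)*(n + 4)*(n - 1)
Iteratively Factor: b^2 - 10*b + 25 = (b - 5)*(b - 5)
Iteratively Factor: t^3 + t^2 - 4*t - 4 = (t + 2)*(t^2 - t - 2) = (t - 2)*(t + 2)*(t + 1)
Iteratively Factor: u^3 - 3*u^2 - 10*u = (u)*(u^2 - 3*u - 10) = u*(u + 2)*(u - 5)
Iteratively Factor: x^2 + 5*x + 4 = (x + 1)*(x + 4)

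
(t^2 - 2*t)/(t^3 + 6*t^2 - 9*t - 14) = t/(t^2 + 8*t + 7)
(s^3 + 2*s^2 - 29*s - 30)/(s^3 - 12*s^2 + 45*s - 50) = (s^2 + 7*s + 6)/(s^2 - 7*s + 10)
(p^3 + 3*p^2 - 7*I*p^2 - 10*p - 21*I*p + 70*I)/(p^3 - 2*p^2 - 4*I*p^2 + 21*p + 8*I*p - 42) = (p + 5)/(p + 3*I)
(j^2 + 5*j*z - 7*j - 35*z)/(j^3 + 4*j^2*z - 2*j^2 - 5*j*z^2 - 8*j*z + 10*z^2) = (7 - j)/(-j^2 + j*z + 2*j - 2*z)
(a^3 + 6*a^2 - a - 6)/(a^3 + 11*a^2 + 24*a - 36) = (a + 1)/(a + 6)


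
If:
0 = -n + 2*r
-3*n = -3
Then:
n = 1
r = 1/2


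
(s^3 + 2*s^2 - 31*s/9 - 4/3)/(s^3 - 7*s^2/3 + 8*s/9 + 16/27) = 3*(s + 3)/(3*s - 4)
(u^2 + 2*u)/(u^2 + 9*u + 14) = u/(u + 7)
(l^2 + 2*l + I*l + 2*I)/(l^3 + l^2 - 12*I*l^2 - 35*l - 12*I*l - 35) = (l^2 + l*(2 + I) + 2*I)/(l^3 + l^2*(1 - 12*I) - l*(35 + 12*I) - 35)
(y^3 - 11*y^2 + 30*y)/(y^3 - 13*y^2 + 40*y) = (y - 6)/(y - 8)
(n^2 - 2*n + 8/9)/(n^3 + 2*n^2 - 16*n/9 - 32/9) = (3*n - 2)/(3*n^2 + 10*n + 8)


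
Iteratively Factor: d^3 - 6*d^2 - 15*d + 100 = (d + 4)*(d^2 - 10*d + 25) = (d - 5)*(d + 4)*(d - 5)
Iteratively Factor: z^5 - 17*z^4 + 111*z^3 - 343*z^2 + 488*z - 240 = (z - 1)*(z^4 - 16*z^3 + 95*z^2 - 248*z + 240) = (z - 3)*(z - 1)*(z^3 - 13*z^2 + 56*z - 80) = (z - 4)*(z - 3)*(z - 1)*(z^2 - 9*z + 20) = (z - 4)^2*(z - 3)*(z - 1)*(z - 5)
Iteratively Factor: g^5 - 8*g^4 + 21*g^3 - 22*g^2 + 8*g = (g - 4)*(g^4 - 4*g^3 + 5*g^2 - 2*g) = (g - 4)*(g - 2)*(g^3 - 2*g^2 + g) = g*(g - 4)*(g - 2)*(g^2 - 2*g + 1) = g*(g - 4)*(g - 2)*(g - 1)*(g - 1)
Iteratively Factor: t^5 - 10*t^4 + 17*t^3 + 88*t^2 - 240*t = (t - 4)*(t^4 - 6*t^3 - 7*t^2 + 60*t) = (t - 4)*(t + 3)*(t^3 - 9*t^2 + 20*t) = (t - 5)*(t - 4)*(t + 3)*(t^2 - 4*t) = (t - 5)*(t - 4)^2*(t + 3)*(t)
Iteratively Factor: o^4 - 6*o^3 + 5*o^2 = (o - 5)*(o^3 - o^2) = o*(o - 5)*(o^2 - o) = o^2*(o - 5)*(o - 1)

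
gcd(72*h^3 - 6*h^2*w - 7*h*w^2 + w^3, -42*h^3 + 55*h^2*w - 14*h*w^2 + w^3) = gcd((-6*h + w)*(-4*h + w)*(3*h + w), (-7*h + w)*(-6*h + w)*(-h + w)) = -6*h + w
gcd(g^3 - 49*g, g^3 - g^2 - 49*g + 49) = g^2 - 49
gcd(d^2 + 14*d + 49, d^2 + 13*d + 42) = d + 7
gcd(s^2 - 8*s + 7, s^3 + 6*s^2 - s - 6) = s - 1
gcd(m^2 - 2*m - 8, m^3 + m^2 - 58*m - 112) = m + 2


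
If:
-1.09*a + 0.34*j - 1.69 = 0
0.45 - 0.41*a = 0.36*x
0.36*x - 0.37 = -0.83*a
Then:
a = -0.19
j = 4.36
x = 1.47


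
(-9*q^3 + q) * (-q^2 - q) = 9*q^5 + 9*q^4 - q^3 - q^2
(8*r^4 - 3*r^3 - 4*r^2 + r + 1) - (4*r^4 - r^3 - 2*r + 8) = 4*r^4 - 2*r^3 - 4*r^2 + 3*r - 7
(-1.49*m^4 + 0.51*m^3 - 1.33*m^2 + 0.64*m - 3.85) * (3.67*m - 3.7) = -5.4683*m^5 + 7.3847*m^4 - 6.7681*m^3 + 7.2698*m^2 - 16.4975*m + 14.245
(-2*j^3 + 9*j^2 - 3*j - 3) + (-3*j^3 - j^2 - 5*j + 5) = -5*j^3 + 8*j^2 - 8*j + 2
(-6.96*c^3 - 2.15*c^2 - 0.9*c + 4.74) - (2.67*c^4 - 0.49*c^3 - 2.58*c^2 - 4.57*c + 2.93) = -2.67*c^4 - 6.47*c^3 + 0.43*c^2 + 3.67*c + 1.81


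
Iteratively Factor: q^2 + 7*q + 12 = (q + 4)*(q + 3)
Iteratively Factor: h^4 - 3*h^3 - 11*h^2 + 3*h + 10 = (h - 1)*(h^3 - 2*h^2 - 13*h - 10) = (h - 5)*(h - 1)*(h^2 + 3*h + 2) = (h - 5)*(h - 1)*(h + 2)*(h + 1)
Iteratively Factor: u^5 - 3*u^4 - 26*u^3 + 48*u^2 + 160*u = (u)*(u^4 - 3*u^3 - 26*u^2 + 48*u + 160) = u*(u - 5)*(u^3 + 2*u^2 - 16*u - 32) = u*(u - 5)*(u + 2)*(u^2 - 16) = u*(u - 5)*(u - 4)*(u + 2)*(u + 4)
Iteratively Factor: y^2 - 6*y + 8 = (y - 4)*(y - 2)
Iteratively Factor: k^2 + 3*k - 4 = (k + 4)*(k - 1)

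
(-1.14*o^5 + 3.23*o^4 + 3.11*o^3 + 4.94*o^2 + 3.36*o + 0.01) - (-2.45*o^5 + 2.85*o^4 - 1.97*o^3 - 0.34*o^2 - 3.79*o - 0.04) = 1.31*o^5 + 0.38*o^4 + 5.08*o^3 + 5.28*o^2 + 7.15*o + 0.05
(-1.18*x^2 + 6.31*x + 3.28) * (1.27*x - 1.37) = -1.4986*x^3 + 9.6303*x^2 - 4.4791*x - 4.4936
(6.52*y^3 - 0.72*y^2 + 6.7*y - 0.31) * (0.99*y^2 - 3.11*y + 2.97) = 6.4548*y^5 - 20.99*y^4 + 28.2366*y^3 - 23.2823*y^2 + 20.8631*y - 0.9207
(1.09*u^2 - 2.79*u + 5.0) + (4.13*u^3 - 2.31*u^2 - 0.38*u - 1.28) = 4.13*u^3 - 1.22*u^2 - 3.17*u + 3.72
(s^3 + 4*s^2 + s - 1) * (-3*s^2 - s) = -3*s^5 - 13*s^4 - 7*s^3 + 2*s^2 + s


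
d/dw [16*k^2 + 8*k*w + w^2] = 8*k + 2*w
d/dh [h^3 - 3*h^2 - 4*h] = 3*h^2 - 6*h - 4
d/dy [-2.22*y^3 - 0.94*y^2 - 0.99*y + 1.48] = -6.66*y^2 - 1.88*y - 0.99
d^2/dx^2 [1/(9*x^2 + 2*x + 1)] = 2*(-81*x^2 - 18*x + 4*(9*x + 1)^2 - 9)/(9*x^2 + 2*x + 1)^3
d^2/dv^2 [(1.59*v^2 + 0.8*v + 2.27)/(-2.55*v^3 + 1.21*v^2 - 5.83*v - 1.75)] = (-20.67795*v^6 - 31.212*v^5 - 20.4912899999999*v^4 + 210.411776*v^3 - 199.783722*v^2 + 146.694816*v - 157.337806)/(16.581375*v^9 - 23.604075*v^8 + 124.92909*v^7 - 75.564226*v^6 + 253.224444*v^5 + 40.405068*v^4 + 147.513262*v^3 + 167.32485*v^2 + 53.563125*v + 5.359375)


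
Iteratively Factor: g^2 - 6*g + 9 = (g - 3)*(g - 3)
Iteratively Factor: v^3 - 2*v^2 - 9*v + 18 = (v - 3)*(v^2 + v - 6) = (v - 3)*(v - 2)*(v + 3)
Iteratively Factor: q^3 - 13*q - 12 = (q + 3)*(q^2 - 3*q - 4) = (q + 1)*(q + 3)*(q - 4)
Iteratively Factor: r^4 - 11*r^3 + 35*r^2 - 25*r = (r)*(r^3 - 11*r^2 + 35*r - 25) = r*(r - 1)*(r^2 - 10*r + 25) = r*(r - 5)*(r - 1)*(r - 5)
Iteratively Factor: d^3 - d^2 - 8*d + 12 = (d - 2)*(d^2 + d - 6) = (d - 2)*(d + 3)*(d - 2)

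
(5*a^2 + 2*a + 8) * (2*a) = 10*a^3 + 4*a^2 + 16*a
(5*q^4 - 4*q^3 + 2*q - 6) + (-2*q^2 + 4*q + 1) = 5*q^4 - 4*q^3 - 2*q^2 + 6*q - 5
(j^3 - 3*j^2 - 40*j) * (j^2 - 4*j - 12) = j^5 - 7*j^4 - 40*j^3 + 196*j^2 + 480*j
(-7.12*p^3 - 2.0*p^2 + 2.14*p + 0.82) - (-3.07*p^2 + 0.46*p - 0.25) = -7.12*p^3 + 1.07*p^2 + 1.68*p + 1.07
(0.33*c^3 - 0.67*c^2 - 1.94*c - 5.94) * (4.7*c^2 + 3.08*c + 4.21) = 1.551*c^5 - 2.1326*c^4 - 9.7923*c^3 - 36.7139*c^2 - 26.4626*c - 25.0074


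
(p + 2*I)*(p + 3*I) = p^2 + 5*I*p - 6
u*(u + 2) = u^2 + 2*u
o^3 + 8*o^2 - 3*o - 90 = (o - 3)*(o + 5)*(o + 6)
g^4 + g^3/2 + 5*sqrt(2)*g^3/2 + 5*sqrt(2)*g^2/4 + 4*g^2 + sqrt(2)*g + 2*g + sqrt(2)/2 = (g + 1/2)*(g + sqrt(2)/2)*(g + sqrt(2))^2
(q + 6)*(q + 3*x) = q^2 + 3*q*x + 6*q + 18*x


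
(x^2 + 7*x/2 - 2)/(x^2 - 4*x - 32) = (x - 1/2)/(x - 8)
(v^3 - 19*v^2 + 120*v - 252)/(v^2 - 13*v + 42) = v - 6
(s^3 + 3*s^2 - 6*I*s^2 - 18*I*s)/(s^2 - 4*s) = (s^2 + s*(3 - 6*I) - 18*I)/(s - 4)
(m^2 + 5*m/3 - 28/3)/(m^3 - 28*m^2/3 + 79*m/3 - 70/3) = (m + 4)/(m^2 - 7*m + 10)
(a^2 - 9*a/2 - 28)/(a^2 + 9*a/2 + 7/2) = (a - 8)/(a + 1)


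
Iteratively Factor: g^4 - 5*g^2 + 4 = (g - 2)*(g^3 + 2*g^2 - g - 2) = (g - 2)*(g + 1)*(g^2 + g - 2) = (g - 2)*(g + 1)*(g + 2)*(g - 1)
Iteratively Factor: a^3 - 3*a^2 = (a)*(a^2 - 3*a) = a^2*(a - 3)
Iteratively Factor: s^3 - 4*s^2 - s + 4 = (s - 1)*(s^2 - 3*s - 4) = (s - 4)*(s - 1)*(s + 1)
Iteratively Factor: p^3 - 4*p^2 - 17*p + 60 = (p - 3)*(p^2 - p - 20) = (p - 5)*(p - 3)*(p + 4)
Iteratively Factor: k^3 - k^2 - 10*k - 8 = (k - 4)*(k^2 + 3*k + 2) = (k - 4)*(k + 2)*(k + 1)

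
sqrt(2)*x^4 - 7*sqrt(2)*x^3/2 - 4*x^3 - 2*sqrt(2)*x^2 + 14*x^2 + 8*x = x*(x - 4)*(x - 2*sqrt(2))*(sqrt(2)*x + sqrt(2)/2)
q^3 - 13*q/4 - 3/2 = (q - 2)*(q + 1/2)*(q + 3/2)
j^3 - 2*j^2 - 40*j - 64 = (j - 8)*(j + 2)*(j + 4)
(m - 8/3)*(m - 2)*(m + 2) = m^3 - 8*m^2/3 - 4*m + 32/3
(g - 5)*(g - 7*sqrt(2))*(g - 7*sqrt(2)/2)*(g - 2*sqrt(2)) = g^4 - 25*sqrt(2)*g^3/2 - 5*g^3 + 125*sqrt(2)*g^2/2 + 91*g^2 - 455*g - 98*sqrt(2)*g + 490*sqrt(2)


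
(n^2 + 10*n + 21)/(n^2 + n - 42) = (n + 3)/(n - 6)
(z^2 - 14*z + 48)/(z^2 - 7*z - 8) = (z - 6)/(z + 1)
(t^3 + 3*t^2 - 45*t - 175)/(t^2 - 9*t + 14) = (t^2 + 10*t + 25)/(t - 2)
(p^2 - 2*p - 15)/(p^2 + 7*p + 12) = (p - 5)/(p + 4)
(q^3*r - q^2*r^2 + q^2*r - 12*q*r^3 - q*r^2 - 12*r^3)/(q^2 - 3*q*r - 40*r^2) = r*(-q^3 + q^2*r - q^2 + 12*q*r^2 + q*r + 12*r^2)/(-q^2 + 3*q*r + 40*r^2)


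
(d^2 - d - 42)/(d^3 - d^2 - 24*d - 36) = (-d^2 + d + 42)/(-d^3 + d^2 + 24*d + 36)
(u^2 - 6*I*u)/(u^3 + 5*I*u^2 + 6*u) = (u - 6*I)/(u^2 + 5*I*u + 6)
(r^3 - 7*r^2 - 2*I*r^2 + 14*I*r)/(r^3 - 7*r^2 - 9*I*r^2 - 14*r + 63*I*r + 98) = r/(r - 7*I)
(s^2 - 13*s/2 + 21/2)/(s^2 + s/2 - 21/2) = (2*s - 7)/(2*s + 7)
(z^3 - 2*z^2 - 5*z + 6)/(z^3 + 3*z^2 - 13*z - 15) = (z^2 + z - 2)/(z^2 + 6*z + 5)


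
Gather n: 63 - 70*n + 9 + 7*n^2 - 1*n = 7*n^2 - 71*n + 72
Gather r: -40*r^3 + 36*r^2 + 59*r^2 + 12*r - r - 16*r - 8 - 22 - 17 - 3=-40*r^3 + 95*r^2 - 5*r - 50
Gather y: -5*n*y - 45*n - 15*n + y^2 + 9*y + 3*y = -60*n + y^2 + y*(12 - 5*n)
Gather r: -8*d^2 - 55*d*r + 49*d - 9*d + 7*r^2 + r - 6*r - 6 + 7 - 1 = -8*d^2 + 40*d + 7*r^2 + r*(-55*d - 5)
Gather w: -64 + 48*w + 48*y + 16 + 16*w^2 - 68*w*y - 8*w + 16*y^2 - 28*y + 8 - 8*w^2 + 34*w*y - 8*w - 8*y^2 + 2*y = 8*w^2 + w*(32 - 34*y) + 8*y^2 + 22*y - 40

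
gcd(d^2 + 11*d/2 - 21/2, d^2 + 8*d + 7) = d + 7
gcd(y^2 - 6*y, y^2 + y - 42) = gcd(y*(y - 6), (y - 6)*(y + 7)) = y - 6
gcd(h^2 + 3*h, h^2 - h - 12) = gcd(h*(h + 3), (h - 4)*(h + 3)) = h + 3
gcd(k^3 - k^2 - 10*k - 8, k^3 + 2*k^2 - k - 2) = k^2 + 3*k + 2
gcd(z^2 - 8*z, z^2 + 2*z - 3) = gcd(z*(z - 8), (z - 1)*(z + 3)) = 1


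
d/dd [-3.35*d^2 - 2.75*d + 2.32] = -6.7*d - 2.75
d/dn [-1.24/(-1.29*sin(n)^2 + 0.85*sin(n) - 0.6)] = (1.054 - 3.1992*sin(n))*cos(n)/(1.29*sin(n)^2 - 0.85*sin(n) + 0.6)^2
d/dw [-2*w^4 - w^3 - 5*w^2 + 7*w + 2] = -8*w^3 - 3*w^2 - 10*w + 7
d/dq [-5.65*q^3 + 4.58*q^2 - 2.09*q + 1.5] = -16.95*q^2 + 9.16*q - 2.09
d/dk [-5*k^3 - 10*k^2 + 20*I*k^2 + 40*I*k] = -15*k^2 + k*(-20 + 40*I) + 40*I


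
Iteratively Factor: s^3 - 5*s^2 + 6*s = (s)*(s^2 - 5*s + 6) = s*(s - 3)*(s - 2)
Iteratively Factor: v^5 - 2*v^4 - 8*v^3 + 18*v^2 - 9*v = (v - 1)*(v^4 - v^3 - 9*v^2 + 9*v) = (v - 3)*(v - 1)*(v^3 + 2*v^2 - 3*v) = (v - 3)*(v - 1)^2*(v^2 + 3*v) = (v - 3)*(v - 1)^2*(v + 3)*(v)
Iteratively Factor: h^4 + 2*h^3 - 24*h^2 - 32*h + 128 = (h + 4)*(h^3 - 2*h^2 - 16*h + 32) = (h + 4)^2*(h^2 - 6*h + 8) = (h - 4)*(h + 4)^2*(h - 2)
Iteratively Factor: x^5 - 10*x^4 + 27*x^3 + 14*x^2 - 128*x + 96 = (x - 4)*(x^4 - 6*x^3 + 3*x^2 + 26*x - 24) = (x - 4)*(x - 1)*(x^3 - 5*x^2 - 2*x + 24) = (x - 4)*(x - 1)*(x + 2)*(x^2 - 7*x + 12) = (x - 4)^2*(x - 1)*(x + 2)*(x - 3)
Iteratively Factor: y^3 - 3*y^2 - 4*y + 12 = (y - 3)*(y^2 - 4) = (y - 3)*(y - 2)*(y + 2)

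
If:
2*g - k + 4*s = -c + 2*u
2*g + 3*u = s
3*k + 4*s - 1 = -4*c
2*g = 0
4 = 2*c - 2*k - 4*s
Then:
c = 25/28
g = 0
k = -5/14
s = -3/8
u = -1/8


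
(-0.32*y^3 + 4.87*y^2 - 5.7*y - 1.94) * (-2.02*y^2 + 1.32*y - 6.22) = 0.6464*y^5 - 10.2598*y^4 + 19.9328*y^3 - 33.8966*y^2 + 32.8932*y + 12.0668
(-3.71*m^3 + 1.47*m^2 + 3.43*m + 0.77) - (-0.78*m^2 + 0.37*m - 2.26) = -3.71*m^3 + 2.25*m^2 + 3.06*m + 3.03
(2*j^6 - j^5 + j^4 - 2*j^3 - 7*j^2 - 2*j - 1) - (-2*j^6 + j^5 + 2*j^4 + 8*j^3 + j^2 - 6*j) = 4*j^6 - 2*j^5 - j^4 - 10*j^3 - 8*j^2 + 4*j - 1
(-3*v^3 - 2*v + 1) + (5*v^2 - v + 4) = -3*v^3 + 5*v^2 - 3*v + 5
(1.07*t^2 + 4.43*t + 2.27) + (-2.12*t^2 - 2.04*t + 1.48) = -1.05*t^2 + 2.39*t + 3.75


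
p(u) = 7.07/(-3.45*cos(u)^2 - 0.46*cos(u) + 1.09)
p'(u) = 7.07*(-6.9*sin(u)*cos(u) - 0.46*sin(u))/(-3.45*cos(u)^2 - 0.46*cos(u) + 1.09)^2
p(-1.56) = 6.52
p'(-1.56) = 3.21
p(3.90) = -17.94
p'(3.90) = -142.38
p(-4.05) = 103.95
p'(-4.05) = 4559.57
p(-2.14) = 21.06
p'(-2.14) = -172.14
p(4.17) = 17.32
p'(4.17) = -112.71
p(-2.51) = -8.99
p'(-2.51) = -34.52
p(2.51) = -8.99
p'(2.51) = 34.52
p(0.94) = -18.54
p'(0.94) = -177.80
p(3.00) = -3.85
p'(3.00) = 1.89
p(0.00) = -2.51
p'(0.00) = 0.00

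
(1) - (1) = 0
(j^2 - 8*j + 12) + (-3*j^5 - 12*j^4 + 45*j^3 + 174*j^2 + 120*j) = -3*j^5 - 12*j^4 + 45*j^3 + 175*j^2 + 112*j + 12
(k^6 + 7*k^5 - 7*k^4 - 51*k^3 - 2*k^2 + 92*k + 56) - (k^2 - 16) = k^6 + 7*k^5 - 7*k^4 - 51*k^3 - 3*k^2 + 92*k + 72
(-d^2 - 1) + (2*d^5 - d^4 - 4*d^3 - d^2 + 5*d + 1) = 2*d^5 - d^4 - 4*d^3 - 2*d^2 + 5*d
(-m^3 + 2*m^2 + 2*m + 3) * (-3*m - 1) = 3*m^4 - 5*m^3 - 8*m^2 - 11*m - 3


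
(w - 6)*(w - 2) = w^2 - 8*w + 12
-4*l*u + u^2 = u*(-4*l + u)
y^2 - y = y*(y - 1)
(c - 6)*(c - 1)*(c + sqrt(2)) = c^3 - 7*c^2 + sqrt(2)*c^2 - 7*sqrt(2)*c + 6*c + 6*sqrt(2)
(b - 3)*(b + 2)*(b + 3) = b^3 + 2*b^2 - 9*b - 18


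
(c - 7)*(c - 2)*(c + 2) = c^3 - 7*c^2 - 4*c + 28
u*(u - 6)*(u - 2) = u^3 - 8*u^2 + 12*u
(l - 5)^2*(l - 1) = l^3 - 11*l^2 + 35*l - 25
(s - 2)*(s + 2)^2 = s^3 + 2*s^2 - 4*s - 8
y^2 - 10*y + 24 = (y - 6)*(y - 4)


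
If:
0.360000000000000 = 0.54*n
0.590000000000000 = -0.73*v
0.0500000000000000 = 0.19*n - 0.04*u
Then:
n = 0.67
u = 1.92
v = -0.81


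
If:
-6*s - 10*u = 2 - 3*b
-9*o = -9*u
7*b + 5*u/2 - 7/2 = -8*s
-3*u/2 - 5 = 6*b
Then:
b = -539/978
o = -184/163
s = 2489/1956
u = -184/163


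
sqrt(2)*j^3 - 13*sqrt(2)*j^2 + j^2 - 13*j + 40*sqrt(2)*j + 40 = (j - 8)*(j - 5)*(sqrt(2)*j + 1)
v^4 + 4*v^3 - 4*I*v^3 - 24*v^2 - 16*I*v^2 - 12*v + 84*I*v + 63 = (v - 3)*(v + 7)*(v - 3*I)*(v - I)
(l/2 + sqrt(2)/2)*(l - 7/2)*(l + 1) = l^3/2 - 5*l^2/4 + sqrt(2)*l^2/2 - 5*sqrt(2)*l/4 - 7*l/4 - 7*sqrt(2)/4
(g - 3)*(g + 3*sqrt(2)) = g^2 - 3*g + 3*sqrt(2)*g - 9*sqrt(2)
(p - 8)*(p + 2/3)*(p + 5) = p^3 - 7*p^2/3 - 42*p - 80/3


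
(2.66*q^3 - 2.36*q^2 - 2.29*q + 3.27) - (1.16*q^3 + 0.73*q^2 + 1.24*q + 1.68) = 1.5*q^3 - 3.09*q^2 - 3.53*q + 1.59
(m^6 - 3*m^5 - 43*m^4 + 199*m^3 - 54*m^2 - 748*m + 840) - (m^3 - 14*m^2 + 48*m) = m^6 - 3*m^5 - 43*m^4 + 198*m^3 - 40*m^2 - 796*m + 840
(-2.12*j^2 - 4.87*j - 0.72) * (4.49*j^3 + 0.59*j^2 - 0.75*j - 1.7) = -9.5188*j^5 - 23.1171*j^4 - 4.5161*j^3 + 6.8317*j^2 + 8.819*j + 1.224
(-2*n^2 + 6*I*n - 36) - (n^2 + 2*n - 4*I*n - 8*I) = -3*n^2 - 2*n + 10*I*n - 36 + 8*I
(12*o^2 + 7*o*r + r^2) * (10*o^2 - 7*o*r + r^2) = 120*o^4 - 14*o^3*r - 27*o^2*r^2 + r^4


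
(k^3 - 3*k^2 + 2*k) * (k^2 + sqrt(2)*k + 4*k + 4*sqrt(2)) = k^5 + k^4 + sqrt(2)*k^4 - 10*k^3 + sqrt(2)*k^3 - 10*sqrt(2)*k^2 + 8*k^2 + 8*sqrt(2)*k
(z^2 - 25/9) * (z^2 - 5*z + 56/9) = z^4 - 5*z^3 + 31*z^2/9 + 125*z/9 - 1400/81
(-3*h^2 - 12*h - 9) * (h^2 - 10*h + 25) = -3*h^4 + 18*h^3 + 36*h^2 - 210*h - 225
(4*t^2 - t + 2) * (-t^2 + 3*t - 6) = -4*t^4 + 13*t^3 - 29*t^2 + 12*t - 12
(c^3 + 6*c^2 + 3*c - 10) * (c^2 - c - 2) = c^5 + 5*c^4 - 5*c^3 - 25*c^2 + 4*c + 20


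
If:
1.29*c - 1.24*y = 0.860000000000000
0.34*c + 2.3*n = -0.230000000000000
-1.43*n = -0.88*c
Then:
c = -0.13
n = -0.08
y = -0.83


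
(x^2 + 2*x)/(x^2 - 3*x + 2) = x*(x + 2)/(x^2 - 3*x + 2)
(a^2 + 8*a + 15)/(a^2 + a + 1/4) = 4*(a^2 + 8*a + 15)/(4*a^2 + 4*a + 1)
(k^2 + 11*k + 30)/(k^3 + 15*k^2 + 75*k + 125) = (k + 6)/(k^2 + 10*k + 25)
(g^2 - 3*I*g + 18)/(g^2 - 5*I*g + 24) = (g - 6*I)/(g - 8*I)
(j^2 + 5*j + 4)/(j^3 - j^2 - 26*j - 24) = 1/(j - 6)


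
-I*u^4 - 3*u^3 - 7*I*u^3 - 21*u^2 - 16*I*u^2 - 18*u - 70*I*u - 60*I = (u + 6)*(u - 5*I)*(u + 2*I)*(-I*u - I)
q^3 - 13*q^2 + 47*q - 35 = (q - 7)*(q - 5)*(q - 1)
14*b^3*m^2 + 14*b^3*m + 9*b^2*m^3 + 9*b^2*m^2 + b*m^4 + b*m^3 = m*(2*b + m)*(7*b + m)*(b*m + b)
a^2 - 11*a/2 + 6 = (a - 4)*(a - 3/2)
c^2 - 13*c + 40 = (c - 8)*(c - 5)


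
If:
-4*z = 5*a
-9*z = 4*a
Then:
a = 0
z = 0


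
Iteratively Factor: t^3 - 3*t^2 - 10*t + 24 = (t - 2)*(t^2 - t - 12) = (t - 4)*(t - 2)*(t + 3)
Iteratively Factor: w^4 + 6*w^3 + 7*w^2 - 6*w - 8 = (w + 4)*(w^3 + 2*w^2 - w - 2) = (w + 2)*(w + 4)*(w^2 - 1) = (w - 1)*(w + 2)*(w + 4)*(w + 1)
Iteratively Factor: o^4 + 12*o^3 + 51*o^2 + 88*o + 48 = (o + 4)*(o^3 + 8*o^2 + 19*o + 12) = (o + 4)^2*(o^2 + 4*o + 3) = (o + 1)*(o + 4)^2*(o + 3)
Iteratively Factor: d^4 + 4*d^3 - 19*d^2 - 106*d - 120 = (d - 5)*(d^3 + 9*d^2 + 26*d + 24) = (d - 5)*(d + 4)*(d^2 + 5*d + 6) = (d - 5)*(d + 2)*(d + 4)*(d + 3)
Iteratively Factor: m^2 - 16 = (m - 4)*(m + 4)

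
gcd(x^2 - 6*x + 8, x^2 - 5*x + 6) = x - 2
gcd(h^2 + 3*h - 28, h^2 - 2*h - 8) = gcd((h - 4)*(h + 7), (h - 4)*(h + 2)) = h - 4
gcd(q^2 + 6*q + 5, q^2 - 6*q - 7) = q + 1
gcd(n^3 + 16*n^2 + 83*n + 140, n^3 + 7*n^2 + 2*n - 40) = n^2 + 9*n + 20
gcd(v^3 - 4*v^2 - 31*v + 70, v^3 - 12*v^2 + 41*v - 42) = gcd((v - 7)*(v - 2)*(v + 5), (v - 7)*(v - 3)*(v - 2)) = v^2 - 9*v + 14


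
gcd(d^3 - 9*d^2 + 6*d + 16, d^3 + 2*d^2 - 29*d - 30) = d + 1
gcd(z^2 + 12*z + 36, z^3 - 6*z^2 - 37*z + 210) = z + 6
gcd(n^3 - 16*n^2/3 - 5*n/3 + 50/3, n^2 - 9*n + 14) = n - 2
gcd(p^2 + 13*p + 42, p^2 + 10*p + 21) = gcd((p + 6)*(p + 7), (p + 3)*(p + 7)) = p + 7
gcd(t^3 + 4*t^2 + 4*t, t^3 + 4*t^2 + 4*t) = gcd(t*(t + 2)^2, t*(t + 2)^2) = t^3 + 4*t^2 + 4*t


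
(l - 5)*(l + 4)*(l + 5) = l^3 + 4*l^2 - 25*l - 100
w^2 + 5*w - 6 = (w - 1)*(w + 6)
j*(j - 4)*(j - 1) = j^3 - 5*j^2 + 4*j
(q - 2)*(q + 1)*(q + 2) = q^3 + q^2 - 4*q - 4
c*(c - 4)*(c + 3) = c^3 - c^2 - 12*c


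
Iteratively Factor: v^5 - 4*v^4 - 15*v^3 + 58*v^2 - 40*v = (v)*(v^4 - 4*v^3 - 15*v^2 + 58*v - 40) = v*(v - 5)*(v^3 + v^2 - 10*v + 8) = v*(v - 5)*(v - 1)*(v^2 + 2*v - 8) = v*(v - 5)*(v - 2)*(v - 1)*(v + 4)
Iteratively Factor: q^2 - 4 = (q - 2)*(q + 2)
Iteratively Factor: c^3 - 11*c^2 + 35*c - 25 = (c - 5)*(c^2 - 6*c + 5) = (c - 5)^2*(c - 1)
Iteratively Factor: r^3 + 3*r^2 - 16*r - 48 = (r + 3)*(r^2 - 16) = (r + 3)*(r + 4)*(r - 4)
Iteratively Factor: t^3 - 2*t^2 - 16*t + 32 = (t + 4)*(t^2 - 6*t + 8) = (t - 4)*(t + 4)*(t - 2)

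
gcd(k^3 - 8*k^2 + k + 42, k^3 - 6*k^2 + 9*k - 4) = 1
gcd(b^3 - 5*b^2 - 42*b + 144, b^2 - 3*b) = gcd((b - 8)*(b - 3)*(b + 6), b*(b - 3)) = b - 3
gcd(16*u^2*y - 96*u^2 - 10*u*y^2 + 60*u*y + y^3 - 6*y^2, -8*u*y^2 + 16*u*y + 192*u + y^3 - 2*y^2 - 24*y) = -8*u*y + 48*u + y^2 - 6*y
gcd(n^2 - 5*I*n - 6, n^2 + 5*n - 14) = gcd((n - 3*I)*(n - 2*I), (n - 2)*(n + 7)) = 1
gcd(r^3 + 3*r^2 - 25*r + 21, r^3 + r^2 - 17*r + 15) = r^2 - 4*r + 3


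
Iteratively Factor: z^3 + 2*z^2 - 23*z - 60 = (z + 3)*(z^2 - z - 20) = (z + 3)*(z + 4)*(z - 5)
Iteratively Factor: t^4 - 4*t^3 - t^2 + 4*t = (t)*(t^3 - 4*t^2 - t + 4) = t*(t - 1)*(t^2 - 3*t - 4) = t*(t - 4)*(t - 1)*(t + 1)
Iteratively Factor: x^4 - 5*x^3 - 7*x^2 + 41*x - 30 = (x - 5)*(x^3 - 7*x + 6) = (x - 5)*(x - 2)*(x^2 + 2*x - 3) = (x - 5)*(x - 2)*(x - 1)*(x + 3)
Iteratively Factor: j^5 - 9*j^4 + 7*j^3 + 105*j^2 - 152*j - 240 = (j + 1)*(j^4 - 10*j^3 + 17*j^2 + 88*j - 240) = (j - 4)*(j + 1)*(j^3 - 6*j^2 - 7*j + 60) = (j - 4)*(j + 1)*(j + 3)*(j^2 - 9*j + 20) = (j - 5)*(j - 4)*(j + 1)*(j + 3)*(j - 4)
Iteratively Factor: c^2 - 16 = (c - 4)*(c + 4)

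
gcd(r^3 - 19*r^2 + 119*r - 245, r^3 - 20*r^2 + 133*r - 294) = r^2 - 14*r + 49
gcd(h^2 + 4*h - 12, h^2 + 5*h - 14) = h - 2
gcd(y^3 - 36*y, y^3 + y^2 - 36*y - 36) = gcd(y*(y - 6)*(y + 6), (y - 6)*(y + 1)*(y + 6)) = y^2 - 36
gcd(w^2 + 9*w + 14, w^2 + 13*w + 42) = w + 7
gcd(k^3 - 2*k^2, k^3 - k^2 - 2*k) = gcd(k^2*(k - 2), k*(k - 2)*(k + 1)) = k^2 - 2*k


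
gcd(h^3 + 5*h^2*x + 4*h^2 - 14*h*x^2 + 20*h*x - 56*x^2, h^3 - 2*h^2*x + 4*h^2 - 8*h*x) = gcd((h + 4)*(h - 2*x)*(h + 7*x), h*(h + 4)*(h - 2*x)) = -h^2 + 2*h*x - 4*h + 8*x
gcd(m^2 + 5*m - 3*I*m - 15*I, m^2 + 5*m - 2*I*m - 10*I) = m + 5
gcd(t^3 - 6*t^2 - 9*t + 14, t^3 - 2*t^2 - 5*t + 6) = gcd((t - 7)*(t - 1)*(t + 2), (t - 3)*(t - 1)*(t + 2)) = t^2 + t - 2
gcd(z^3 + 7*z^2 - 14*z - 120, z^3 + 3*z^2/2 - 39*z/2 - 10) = z^2 + z - 20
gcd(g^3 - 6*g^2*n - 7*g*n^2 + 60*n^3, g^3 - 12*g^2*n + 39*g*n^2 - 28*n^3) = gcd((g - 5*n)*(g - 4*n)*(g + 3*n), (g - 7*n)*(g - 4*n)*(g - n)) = g - 4*n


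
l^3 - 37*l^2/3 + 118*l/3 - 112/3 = (l - 8)*(l - 7/3)*(l - 2)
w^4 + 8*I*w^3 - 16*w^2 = w^2*(w + 4*I)^2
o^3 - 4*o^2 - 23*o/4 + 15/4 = (o - 5)*(o - 1/2)*(o + 3/2)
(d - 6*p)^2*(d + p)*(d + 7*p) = d^4 - 4*d^3*p - 53*d^2*p^2 + 204*d*p^3 + 252*p^4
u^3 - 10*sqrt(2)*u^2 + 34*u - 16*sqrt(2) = (u - 8*sqrt(2))*(u - sqrt(2))^2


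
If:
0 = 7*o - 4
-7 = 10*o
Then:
No Solution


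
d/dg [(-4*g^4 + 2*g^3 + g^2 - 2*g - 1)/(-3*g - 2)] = (36*g^4 + 20*g^3 - 15*g^2 - 4*g + 1)/(9*g^2 + 12*g + 4)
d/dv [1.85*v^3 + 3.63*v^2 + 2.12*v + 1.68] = 5.55*v^2 + 7.26*v + 2.12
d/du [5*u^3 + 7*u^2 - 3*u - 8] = 15*u^2 + 14*u - 3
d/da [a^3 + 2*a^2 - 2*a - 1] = 3*a^2 + 4*a - 2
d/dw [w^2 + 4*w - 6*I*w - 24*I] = 2*w + 4 - 6*I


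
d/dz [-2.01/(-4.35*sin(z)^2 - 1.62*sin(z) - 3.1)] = -(17.487*sin(z) + 3.2562)*cos(z)/(4.35*sin(z)^2 + 1.62*sin(z) + 3.1)^2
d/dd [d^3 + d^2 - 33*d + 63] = 3*d^2 + 2*d - 33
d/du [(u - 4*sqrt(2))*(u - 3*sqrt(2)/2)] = 2*u - 11*sqrt(2)/2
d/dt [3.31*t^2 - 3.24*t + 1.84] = 6.62*t - 3.24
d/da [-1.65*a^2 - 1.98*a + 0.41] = -3.3*a - 1.98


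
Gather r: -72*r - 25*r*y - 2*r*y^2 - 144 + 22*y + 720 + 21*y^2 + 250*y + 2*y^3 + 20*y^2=r*(-2*y^2 - 25*y - 72) + 2*y^3 + 41*y^2 + 272*y + 576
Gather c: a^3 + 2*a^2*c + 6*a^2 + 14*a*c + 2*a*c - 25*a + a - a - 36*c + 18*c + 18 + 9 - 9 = a^3 + 6*a^2 - 25*a + c*(2*a^2 + 16*a - 18) + 18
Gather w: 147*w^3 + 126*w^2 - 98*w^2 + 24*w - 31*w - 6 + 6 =147*w^3 + 28*w^2 - 7*w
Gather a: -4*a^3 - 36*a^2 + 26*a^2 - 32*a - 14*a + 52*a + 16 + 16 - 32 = -4*a^3 - 10*a^2 + 6*a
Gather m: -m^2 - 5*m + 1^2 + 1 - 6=-m^2 - 5*m - 4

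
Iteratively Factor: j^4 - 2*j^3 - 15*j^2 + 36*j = (j)*(j^3 - 2*j^2 - 15*j + 36) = j*(j - 3)*(j^2 + j - 12) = j*(j - 3)*(j + 4)*(j - 3)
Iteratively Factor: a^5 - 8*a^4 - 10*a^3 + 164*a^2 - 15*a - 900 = (a - 4)*(a^4 - 4*a^3 - 26*a^2 + 60*a + 225) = (a - 5)*(a - 4)*(a^3 + a^2 - 21*a - 45) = (a - 5)*(a - 4)*(a + 3)*(a^2 - 2*a - 15) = (a - 5)*(a - 4)*(a + 3)^2*(a - 5)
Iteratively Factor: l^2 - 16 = (l - 4)*(l + 4)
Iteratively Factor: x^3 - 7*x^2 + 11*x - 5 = (x - 5)*(x^2 - 2*x + 1) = (x - 5)*(x - 1)*(x - 1)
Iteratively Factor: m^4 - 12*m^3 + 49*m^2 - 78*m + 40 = (m - 1)*(m^3 - 11*m^2 + 38*m - 40) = (m - 2)*(m - 1)*(m^2 - 9*m + 20) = (m - 5)*(m - 2)*(m - 1)*(m - 4)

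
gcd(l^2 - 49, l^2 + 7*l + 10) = 1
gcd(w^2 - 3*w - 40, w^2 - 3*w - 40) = w^2 - 3*w - 40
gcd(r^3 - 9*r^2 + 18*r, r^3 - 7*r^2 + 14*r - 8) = 1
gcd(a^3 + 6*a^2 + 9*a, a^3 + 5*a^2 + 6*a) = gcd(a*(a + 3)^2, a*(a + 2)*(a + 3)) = a^2 + 3*a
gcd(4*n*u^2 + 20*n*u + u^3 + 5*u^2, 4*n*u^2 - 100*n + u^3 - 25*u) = 4*n*u + 20*n + u^2 + 5*u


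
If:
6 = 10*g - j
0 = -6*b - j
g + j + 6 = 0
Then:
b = 1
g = 0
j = -6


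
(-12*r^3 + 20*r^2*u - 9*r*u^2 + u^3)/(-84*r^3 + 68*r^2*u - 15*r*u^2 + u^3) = (r - u)/(7*r - u)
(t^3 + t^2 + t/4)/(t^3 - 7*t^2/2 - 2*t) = (t + 1/2)/(t - 4)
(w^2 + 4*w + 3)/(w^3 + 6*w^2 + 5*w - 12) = (w + 1)/(w^2 + 3*w - 4)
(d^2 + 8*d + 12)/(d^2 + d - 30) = (d + 2)/(d - 5)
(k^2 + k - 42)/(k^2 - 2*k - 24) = (k + 7)/(k + 4)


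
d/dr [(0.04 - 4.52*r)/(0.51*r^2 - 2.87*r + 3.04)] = (2.3052*r^2 - 0.0408000000000008*r - 13.626)/(0.2601*r^4 - 2.9274*r^3 + 11.3377*r^2 - 17.4496*r + 9.2416)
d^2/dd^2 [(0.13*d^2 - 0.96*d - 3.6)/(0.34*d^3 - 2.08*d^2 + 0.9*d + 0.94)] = (0.030056*d^6 - 0.665856*d^5 - 1.159128*d^4 + 32.9206*d^3 - 94.852992*d^2 + 36.076608*d - 18.055384)/(0.039304*d^9 - 0.721344*d^8 + 4.725048*d^7 - 12.4918*d^6 + 8.518872*d^5 + 8.871888*d^4 - 8.927808*d^3 - 3.229464*d^2 + 2.38572*d + 0.830584)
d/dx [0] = 0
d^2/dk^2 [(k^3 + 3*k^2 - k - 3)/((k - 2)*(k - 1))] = 30/(k^3 - 6*k^2 + 12*k - 8)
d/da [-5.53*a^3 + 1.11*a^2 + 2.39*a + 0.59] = -16.59*a^2 + 2.22*a + 2.39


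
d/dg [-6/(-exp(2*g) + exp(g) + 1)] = (6 - 12*exp(g))*exp(g)/(-exp(2*g) + exp(g) + 1)^2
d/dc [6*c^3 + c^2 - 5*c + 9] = 18*c^2 + 2*c - 5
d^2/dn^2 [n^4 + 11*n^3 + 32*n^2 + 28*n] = 12*n^2 + 66*n + 64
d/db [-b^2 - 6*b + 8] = -2*b - 6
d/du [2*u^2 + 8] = 4*u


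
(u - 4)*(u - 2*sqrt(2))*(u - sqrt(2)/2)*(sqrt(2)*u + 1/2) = sqrt(2)*u^4 - 4*sqrt(2)*u^3 - 9*u^3/2 + 3*sqrt(2)*u^2/4 + 18*u^2 - 3*sqrt(2)*u + u - 4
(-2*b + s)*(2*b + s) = -4*b^2 + s^2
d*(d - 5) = d^2 - 5*d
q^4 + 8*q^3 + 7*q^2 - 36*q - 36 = (q - 2)*(q + 1)*(q + 3)*(q + 6)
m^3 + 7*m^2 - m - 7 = (m - 1)*(m + 1)*(m + 7)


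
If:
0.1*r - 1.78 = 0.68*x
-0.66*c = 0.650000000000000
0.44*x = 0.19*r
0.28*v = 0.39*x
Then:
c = -0.98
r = -9.19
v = -5.53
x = -3.97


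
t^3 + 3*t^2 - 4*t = t*(t - 1)*(t + 4)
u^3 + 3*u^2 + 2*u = u*(u + 1)*(u + 2)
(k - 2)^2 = k^2 - 4*k + 4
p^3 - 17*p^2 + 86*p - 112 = (p - 8)*(p - 7)*(p - 2)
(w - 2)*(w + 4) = w^2 + 2*w - 8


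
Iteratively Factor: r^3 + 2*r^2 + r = (r + 1)*(r^2 + r) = (r + 1)^2*(r)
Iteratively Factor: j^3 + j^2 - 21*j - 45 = (j + 3)*(j^2 - 2*j - 15) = (j - 5)*(j + 3)*(j + 3)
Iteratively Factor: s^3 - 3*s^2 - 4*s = (s - 4)*(s^2 + s) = (s - 4)*(s + 1)*(s)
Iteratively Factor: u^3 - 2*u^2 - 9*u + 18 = (u - 2)*(u^2 - 9) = (u - 3)*(u - 2)*(u + 3)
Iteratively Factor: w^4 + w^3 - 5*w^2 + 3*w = (w - 1)*(w^3 + 2*w^2 - 3*w) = (w - 1)^2*(w^2 + 3*w) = w*(w - 1)^2*(w + 3)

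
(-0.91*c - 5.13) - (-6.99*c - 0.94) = 6.08*c - 4.19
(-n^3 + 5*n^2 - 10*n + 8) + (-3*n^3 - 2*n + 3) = -4*n^3 + 5*n^2 - 12*n + 11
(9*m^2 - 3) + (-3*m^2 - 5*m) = 6*m^2 - 5*m - 3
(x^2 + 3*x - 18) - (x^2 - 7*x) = 10*x - 18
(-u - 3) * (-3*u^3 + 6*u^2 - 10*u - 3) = 3*u^4 + 3*u^3 - 8*u^2 + 33*u + 9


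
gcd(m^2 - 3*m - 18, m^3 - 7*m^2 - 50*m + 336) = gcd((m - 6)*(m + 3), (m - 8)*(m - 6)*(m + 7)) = m - 6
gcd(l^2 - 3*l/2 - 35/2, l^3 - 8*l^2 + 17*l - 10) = l - 5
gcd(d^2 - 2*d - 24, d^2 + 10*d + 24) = d + 4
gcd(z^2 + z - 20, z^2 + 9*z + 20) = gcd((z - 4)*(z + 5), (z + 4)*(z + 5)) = z + 5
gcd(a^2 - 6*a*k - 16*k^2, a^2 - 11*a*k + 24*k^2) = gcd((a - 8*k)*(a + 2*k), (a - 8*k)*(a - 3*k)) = a - 8*k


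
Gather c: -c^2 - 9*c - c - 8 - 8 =-c^2 - 10*c - 16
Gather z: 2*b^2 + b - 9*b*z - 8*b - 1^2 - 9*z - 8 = 2*b^2 - 7*b + z*(-9*b - 9) - 9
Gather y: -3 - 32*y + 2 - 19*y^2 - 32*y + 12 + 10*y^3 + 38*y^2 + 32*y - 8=10*y^3 + 19*y^2 - 32*y + 3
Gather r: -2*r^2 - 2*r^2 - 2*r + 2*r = -4*r^2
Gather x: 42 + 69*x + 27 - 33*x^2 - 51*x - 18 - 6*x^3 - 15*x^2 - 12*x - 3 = -6*x^3 - 48*x^2 + 6*x + 48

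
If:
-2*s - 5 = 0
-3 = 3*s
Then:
No Solution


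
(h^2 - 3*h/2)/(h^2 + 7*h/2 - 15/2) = h/(h + 5)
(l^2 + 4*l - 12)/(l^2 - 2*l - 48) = (l - 2)/(l - 8)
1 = 1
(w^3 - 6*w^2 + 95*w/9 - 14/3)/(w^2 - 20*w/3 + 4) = (w^2 - 16*w/3 + 7)/(w - 6)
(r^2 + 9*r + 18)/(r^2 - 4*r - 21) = (r + 6)/(r - 7)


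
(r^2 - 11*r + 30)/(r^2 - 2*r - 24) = (r - 5)/(r + 4)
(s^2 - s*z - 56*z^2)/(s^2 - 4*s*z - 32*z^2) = (s + 7*z)/(s + 4*z)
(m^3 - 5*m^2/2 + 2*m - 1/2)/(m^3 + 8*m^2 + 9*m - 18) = (2*m^2 - 3*m + 1)/(2*(m^2 + 9*m + 18))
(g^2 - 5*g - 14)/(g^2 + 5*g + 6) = (g - 7)/(g + 3)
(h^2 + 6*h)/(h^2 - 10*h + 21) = h*(h + 6)/(h^2 - 10*h + 21)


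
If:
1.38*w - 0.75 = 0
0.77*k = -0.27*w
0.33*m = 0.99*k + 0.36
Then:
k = -0.19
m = 0.52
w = 0.54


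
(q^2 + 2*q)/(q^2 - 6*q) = (q + 2)/(q - 6)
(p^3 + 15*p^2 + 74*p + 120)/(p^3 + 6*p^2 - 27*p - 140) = (p^2 + 11*p + 30)/(p^2 + 2*p - 35)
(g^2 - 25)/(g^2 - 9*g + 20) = (g + 5)/(g - 4)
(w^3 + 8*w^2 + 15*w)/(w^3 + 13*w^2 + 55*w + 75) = w/(w + 5)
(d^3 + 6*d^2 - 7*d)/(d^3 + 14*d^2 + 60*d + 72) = d*(d^2 + 6*d - 7)/(d^3 + 14*d^2 + 60*d + 72)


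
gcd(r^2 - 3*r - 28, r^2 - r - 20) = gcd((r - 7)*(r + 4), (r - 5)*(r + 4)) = r + 4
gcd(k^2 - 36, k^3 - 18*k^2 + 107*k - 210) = k - 6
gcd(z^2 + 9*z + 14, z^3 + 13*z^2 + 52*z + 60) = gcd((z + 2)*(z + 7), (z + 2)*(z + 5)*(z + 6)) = z + 2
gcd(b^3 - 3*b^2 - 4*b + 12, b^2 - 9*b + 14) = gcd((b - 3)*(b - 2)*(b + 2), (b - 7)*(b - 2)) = b - 2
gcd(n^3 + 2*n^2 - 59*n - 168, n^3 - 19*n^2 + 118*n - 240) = n - 8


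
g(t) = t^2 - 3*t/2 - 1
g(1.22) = -1.34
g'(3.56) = 5.62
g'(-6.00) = -13.50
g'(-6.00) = -13.50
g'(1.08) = 0.66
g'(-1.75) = -5.00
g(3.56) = 6.33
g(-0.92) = 1.23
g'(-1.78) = -5.06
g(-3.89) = 19.97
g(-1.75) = 4.69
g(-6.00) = 44.00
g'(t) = 2*t - 3/2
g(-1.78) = 4.84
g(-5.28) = 34.80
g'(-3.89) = -9.28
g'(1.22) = 0.94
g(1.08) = -1.45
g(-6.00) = 44.00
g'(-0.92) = -3.34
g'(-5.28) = -12.06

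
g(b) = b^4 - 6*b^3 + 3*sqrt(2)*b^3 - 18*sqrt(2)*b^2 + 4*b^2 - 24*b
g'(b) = 4*b^3 - 18*b^2 + 9*sqrt(2)*b^2 - 36*sqrt(2)*b + 8*b - 24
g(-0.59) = 7.17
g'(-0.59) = -1.34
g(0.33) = -10.31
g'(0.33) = -38.59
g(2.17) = -148.90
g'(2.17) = -101.07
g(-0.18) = 3.64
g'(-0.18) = -16.47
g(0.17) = -4.71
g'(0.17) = -31.43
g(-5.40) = 630.97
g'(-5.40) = -575.87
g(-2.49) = -7.70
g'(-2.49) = -11.59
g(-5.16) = 502.93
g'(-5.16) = -492.50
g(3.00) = -231.55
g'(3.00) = -92.18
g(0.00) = 0.00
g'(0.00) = -24.00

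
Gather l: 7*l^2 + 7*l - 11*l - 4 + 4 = 7*l^2 - 4*l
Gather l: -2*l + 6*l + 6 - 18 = 4*l - 12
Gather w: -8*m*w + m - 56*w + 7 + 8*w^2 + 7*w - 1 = m + 8*w^2 + w*(-8*m - 49) + 6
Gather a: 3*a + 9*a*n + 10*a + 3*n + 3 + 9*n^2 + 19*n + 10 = a*(9*n + 13) + 9*n^2 + 22*n + 13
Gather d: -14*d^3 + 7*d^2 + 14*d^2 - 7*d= -14*d^3 + 21*d^2 - 7*d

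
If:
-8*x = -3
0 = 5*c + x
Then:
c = -3/40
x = 3/8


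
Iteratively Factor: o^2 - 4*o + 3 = (o - 3)*(o - 1)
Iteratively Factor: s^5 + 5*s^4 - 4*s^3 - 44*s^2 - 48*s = (s)*(s^4 + 5*s^3 - 4*s^2 - 44*s - 48) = s*(s + 2)*(s^3 + 3*s^2 - 10*s - 24) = s*(s - 3)*(s + 2)*(s^2 + 6*s + 8) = s*(s - 3)*(s + 2)*(s + 4)*(s + 2)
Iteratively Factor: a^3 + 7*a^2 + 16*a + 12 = (a + 2)*(a^2 + 5*a + 6) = (a + 2)*(a + 3)*(a + 2)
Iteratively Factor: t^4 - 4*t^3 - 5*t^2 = (t + 1)*(t^3 - 5*t^2) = (t - 5)*(t + 1)*(t^2) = t*(t - 5)*(t + 1)*(t)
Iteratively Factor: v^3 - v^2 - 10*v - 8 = (v - 4)*(v^2 + 3*v + 2) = (v - 4)*(v + 2)*(v + 1)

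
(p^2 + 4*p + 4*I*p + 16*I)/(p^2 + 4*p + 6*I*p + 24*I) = (p + 4*I)/(p + 6*I)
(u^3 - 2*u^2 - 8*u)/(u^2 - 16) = u*(u + 2)/(u + 4)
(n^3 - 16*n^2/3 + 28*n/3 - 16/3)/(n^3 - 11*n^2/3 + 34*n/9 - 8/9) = 3*(n - 2)/(3*n - 1)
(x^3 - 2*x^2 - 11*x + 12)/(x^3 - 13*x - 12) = (x - 1)/(x + 1)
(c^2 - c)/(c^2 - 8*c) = (c - 1)/(c - 8)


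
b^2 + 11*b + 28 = (b + 4)*(b + 7)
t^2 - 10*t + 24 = (t - 6)*(t - 4)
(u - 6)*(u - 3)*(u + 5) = u^3 - 4*u^2 - 27*u + 90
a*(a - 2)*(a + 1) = a^3 - a^2 - 2*a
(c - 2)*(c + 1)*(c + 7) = c^3 + 6*c^2 - 9*c - 14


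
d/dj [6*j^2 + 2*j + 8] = 12*j + 2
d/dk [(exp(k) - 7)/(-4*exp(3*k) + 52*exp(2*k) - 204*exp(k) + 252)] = exp(k)/(2*(exp(3*k) - 9*exp(2*k) + 27*exp(k) - 27))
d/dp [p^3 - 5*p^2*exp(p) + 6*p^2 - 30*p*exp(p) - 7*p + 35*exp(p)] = -5*p^2*exp(p) + 3*p^2 - 40*p*exp(p) + 12*p + 5*exp(p) - 7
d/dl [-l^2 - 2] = -2*l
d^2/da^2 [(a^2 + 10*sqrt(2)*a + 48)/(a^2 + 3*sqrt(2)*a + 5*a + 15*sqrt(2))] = 2*(-5*a^3 + 7*sqrt(2)*a^3 - 45*sqrt(2)*a^2 + 144*a^2 - 180*a + 432*sqrt(2)*a - 180*sqrt(2) + 1014)/(a^6 + 9*sqrt(2)*a^5 + 15*a^5 + 129*a^4 + 135*sqrt(2)*a^4 + 935*a^3 + 729*sqrt(2)*a^3 + 1935*sqrt(2)*a^2 + 4050*a^2 + 4050*sqrt(2)*a + 6750*a + 6750*sqrt(2))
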